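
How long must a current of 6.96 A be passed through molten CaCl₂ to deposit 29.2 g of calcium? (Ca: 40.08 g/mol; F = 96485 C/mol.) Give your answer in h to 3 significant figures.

5.61 h

n(Ca) = 29.2 / 40.08 = 0.7285 mol
Ca²⁺ + 2e⁻ → Ca, so n(e⁻) = 2 × 0.7285 = 1.457 mol
Q = 1.457 × 96485 = 1.406×10^5 C
t = Q / I = 1.406×10^5 / 6.96 = 20200 s = 5.61 h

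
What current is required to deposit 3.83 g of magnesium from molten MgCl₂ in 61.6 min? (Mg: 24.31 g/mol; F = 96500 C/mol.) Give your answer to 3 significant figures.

8.23 A

n(Mg) = 3.83 / 24.31 = 0.1575 mol
Mg²⁺ + 2e⁻ → Mg, so n(e⁻) = 2 × 0.1575 = 0.3150 mol
Q = 0.3150 × 96500 = 30400 C
I = Q / t = 30400 / 3696 s = 8.23 A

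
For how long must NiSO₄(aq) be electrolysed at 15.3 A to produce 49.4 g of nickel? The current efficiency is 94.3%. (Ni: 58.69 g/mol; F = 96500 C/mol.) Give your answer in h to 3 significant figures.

n(Ni) = 49.4 / 58.69 = 0.8417 mol
Ni²⁺ + 2e⁻ → Ni, so n(e⁻) = 2 × 0.8417 = 1.683 mol
Q = 1.683 × 96500 / 0.943 = 1.722×10^5 C
t = Q / I = 1.722×10^5 / 15.3 = 11250 s = 3.13 h

3.13 h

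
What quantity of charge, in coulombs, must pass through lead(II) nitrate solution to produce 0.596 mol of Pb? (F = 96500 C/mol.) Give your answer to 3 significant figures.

1.15×10^5 C

Pb²⁺ + 2e⁻ → Pb, so n(e⁻) = 2 × 0.596 = 1.192 mol
Q = 1.192 × 96500 = 1.150×10^5 C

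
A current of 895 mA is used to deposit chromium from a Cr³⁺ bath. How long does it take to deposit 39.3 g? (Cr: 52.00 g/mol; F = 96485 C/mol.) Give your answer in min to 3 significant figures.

4070 min

n(Cr) = 39.3 / 52.00 = 0.7558 mol
Cr³⁺ + 3e⁻ → Cr, so n(e⁻) = 3 × 0.7558 = 2.267 mol
Q = 2.267 × 96485 = 2.187×10^5 C
t = Q / I = 2.187×10^5 / 0.895 = 2.444×10^5 s = 4070 min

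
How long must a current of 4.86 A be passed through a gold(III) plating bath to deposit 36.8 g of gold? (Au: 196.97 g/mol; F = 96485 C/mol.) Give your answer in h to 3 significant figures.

3.09 h

n(Au) = 36.8 / 196.97 = 0.1868 mol
Au³⁺ + 3e⁻ → Au, so n(e⁻) = 3 × 0.1868 = 0.5604 mol
Q = 0.5604 × 96485 = 54070 C
t = Q / I = 54070 / 4.86 = 11130 s = 3.09 h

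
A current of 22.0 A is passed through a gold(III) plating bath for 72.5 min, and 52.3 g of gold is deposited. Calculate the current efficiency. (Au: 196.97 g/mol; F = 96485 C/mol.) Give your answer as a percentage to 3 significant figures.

Q = 22.0 × 4350 = 95700 C
n(e⁻) = 95700 / 96485 = 0.9919 mol
Au³⁺ + 3e⁻ → Au, so theoretical n(Au) = 0.3306 mol → 65.12 g
Efficiency = 52.3 / 65.12 = 0.8031 = 80.3%

80.3%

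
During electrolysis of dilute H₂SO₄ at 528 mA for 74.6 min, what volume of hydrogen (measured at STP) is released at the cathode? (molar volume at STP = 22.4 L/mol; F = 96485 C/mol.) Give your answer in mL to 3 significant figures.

Q = It = 0.528 × 4476 = 2363 C
Moles of electrons = 2363 / 96485 = 0.02449 mol
2H⁺ + 2e⁻ → H₂, so n(H₂) = 0.02449 / 2 = 0.01225 mol
V = 0.01225 × 22.4 = 0.2744 L
= 274 mL

274 mL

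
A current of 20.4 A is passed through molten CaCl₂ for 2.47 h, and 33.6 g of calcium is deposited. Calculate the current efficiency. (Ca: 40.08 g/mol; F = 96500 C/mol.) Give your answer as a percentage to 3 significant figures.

Q = 20.4 × 8892 = 1.814×10^5 C
n(e⁻) = 1.814×10^5 / 96500 = 1.880 mol
Ca²⁺ + 2e⁻ → Ca, so theoretical n(Ca) = 0.9400 mol → 37.68 g
Efficiency = 33.6 / 37.68 = 0.8917 = 89.2%

89.2%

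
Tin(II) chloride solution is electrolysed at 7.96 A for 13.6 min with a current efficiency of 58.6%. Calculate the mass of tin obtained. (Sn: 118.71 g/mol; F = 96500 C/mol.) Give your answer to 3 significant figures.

Q = 7.96 × 816 = 6495 C
n(e⁻) = 6495 / 96500 = 0.06731 mol
Sn²⁺ + 2e⁻ → Sn, so theoretical m(Sn) = 0.03366 × 118.71 = 3.996 g
Actual mass = 58.6% × 3.996 = 2.34 g

2.34 g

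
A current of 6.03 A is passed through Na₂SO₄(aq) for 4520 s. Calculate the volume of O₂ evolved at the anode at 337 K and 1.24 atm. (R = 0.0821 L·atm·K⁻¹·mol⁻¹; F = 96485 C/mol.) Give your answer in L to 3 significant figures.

1.58 L

Charge passed = 6.03 × 4520 = 27260 C
n(e⁻) = Q/F = 27260/96485 = 0.2825 mol
2H₂O → O₂ + 4H⁺ + 4e⁻, so n(O₂) = 0.2825 / 4 = 0.07063 mol
V = nRT/P = 0.07063 × 0.0821 × 337 / 1.24 = 1.576 L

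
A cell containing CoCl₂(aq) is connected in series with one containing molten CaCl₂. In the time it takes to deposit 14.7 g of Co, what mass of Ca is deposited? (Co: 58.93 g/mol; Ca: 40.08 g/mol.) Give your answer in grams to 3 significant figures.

n(Co) = 14.7 / 58.93 = 0.2494 mol
Co²⁺ + 2e⁻ → Co, so n(e⁻) = 2 × 0.2494 = 0.4988 mol
In series, the same 0.4988 mol of electrons flows through the second cell.
Ca²⁺ + 2e⁻ → Ca, so n(Ca) = 0.4988 / 2 = 0.2494 mol
m(Ca) = 0.2494 × 40.08 = 10.0 g

10.0 g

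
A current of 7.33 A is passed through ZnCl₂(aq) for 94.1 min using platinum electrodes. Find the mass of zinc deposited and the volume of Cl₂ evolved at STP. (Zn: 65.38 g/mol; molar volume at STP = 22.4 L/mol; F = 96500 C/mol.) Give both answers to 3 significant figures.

Q = 7.33 × 5646 = 41390 C; n(e⁻) = 41390 / 96500 = 0.4289 mol
Cathode: Zn²⁺ + 2e⁻ → Zn → n(Zn) = 0.4289/2 = 0.2145 mol → 14.0 g
Anode: 2Cl⁻ → Cl₂ + 2e⁻ → n(Cl₂) = 0.4289/2 = 0.2145 mol → 4.80 L

14.0 g Zn; 4.80 L Cl₂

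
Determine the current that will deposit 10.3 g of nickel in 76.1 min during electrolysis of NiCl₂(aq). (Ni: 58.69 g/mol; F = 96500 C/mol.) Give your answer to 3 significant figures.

7.42 A

n(Ni) = 10.3 / 58.69 = 0.1755 mol
Ni²⁺ + 2e⁻ → Ni, so n(e⁻) = 2 × 0.1755 = 0.3510 mol
Q = 0.3510 × 96500 = 33870 C
I = Q / t = 33870 / 4566 s = 7.42 A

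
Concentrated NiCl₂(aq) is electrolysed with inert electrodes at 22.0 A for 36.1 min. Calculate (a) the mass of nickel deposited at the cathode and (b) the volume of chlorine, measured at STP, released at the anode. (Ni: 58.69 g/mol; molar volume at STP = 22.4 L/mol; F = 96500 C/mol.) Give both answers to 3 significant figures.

Q = 22.0 × 2166 = 47650 C; n(e⁻) = 47650 / 96500 = 0.4938 mol
Cathode: Ni²⁺ + 2e⁻ → Ni → n(Ni) = 0.4938/2 = 0.2469 mol → 14.5 g
Anode: 2Cl⁻ → Cl₂ + 2e⁻ → n(Cl₂) = 0.4938/2 = 0.2469 mol → 5.53 L

14.5 g Ni; 5.53 L Cl₂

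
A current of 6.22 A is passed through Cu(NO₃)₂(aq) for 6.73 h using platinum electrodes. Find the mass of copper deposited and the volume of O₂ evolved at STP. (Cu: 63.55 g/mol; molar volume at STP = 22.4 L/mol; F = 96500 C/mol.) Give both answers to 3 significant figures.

Q = 6.22 × 24228 = 1.507×10^5 C; n(e⁻) = 1.507×10^5 / 96500 = 1.562 mol
Cathode: Cu²⁺ + 2e⁻ → Cu → n(Cu) = 1.562/2 = 0.7810 mol → 49.6 g
Anode: 2H₂O → O₂ + 4H⁺ + 4e⁻ → n(O₂) = 1.562/4 = 0.3905 mol → 8.75 L

49.6 g Cu; 8.75 L O₂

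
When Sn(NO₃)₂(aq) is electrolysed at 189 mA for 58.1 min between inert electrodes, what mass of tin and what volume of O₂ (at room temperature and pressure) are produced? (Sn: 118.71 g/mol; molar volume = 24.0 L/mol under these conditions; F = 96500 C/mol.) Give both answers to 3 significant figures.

0.405 g Sn; 0.0410 L O₂

Q = 0.189 × 3486 = 658.9 C; n(e⁻) = 658.9 / 96500 = 0.006828 mol
Cathode: Sn²⁺ + 2e⁻ → Sn → n(Sn) = 0.006828/2 = 0.003414 mol → 0.405 g
Anode: 2H₂O → O₂ + 4H⁺ + 4e⁻ → n(O₂) = 0.006828/4 = 0.001707 mol → 0.0410 L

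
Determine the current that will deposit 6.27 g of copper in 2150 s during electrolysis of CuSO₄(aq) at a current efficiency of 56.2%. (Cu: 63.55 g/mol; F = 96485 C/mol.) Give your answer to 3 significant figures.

n(Cu) = 6.27 / 63.55 = 0.09866 mol
Cu²⁺ + 2e⁻ → Cu, so n(e⁻) = 2 × 0.09866 = 0.1973 mol
Q = 0.1973 × 96485 / 0.562 = 33870 C
I = Q / t = 33870 / 2150 s = 15.8 A

15.8 A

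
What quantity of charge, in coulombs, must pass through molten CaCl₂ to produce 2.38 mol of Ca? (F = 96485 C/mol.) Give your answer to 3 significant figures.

4.59×10^5 C

Ca²⁺ + 2e⁻ → Ca, so n(e⁻) = 2 × 2.38 = 4.760 mol
Q = 4.760 × 96485 = 4.593×10^5 C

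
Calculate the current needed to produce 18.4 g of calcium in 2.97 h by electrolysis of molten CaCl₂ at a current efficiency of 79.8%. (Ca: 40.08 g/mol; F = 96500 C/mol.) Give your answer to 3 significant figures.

n(Ca) = 18.4 / 40.08 = 0.4591 mol
Ca²⁺ + 2e⁻ → Ca, so n(e⁻) = 2 × 0.4591 = 0.9182 mol
Q = 0.9182 × 96500 / 0.798 = 1.110×10^5 C
I = Q / t = 1.110×10^5 / 10692 s = 10.4 A

10.4 A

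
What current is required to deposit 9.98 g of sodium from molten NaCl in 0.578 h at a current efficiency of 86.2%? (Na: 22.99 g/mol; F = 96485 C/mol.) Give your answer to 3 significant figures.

n(Na) = 9.98 / 22.99 = 0.4341 mol
Na⁺ + e⁻ → Na, so n(e⁻) = 0.4341 mol
Q = 0.4341 × 96485 / 0.862 = 48590 C
I = Q / t = 48590 / 2080.8 s = 23.4 A

23.4 A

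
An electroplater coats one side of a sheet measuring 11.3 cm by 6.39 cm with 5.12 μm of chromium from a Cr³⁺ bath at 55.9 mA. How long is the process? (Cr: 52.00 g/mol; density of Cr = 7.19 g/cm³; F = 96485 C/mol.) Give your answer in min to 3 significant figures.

441 min

Plated area = 11.3 × 6.39 = 72.21 cm²
Volume = 72.21 × 5.12×10⁻⁴ cm = 0.03697 cm³
m(Cr) = 0.03697 × 7.19 = 0.2658 g
n(Cr) = 0.2658 / 52.00 = 0.005112 mol; n(e⁻) = 3 × 0.005112 = 0.01534 mol
Q = 0.01534 × 96485 = 1480 C
t = 1480 / 0.0559 = 26480 s = 441 min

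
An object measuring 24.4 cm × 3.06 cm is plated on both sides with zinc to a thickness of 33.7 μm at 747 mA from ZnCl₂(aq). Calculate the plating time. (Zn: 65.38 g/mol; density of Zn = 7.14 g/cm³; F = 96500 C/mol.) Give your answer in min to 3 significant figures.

Plated area = 2 × 24.4 × 3.06 = 149.3 cm²
Volume = 149.3 × 33.7×10⁻⁴ cm = 0.5031 cm³
m(Zn) = 0.5031 × 7.14 = 3.592 g
n(Zn) = 3.592 / 65.38 = 0.05494 mol; n(e⁻) = 2 × 0.05494 = 0.1099 mol
Q = 0.1099 × 96500 = 10610 C
t = 10610 / 0.747 = 14200 s = 237 min

237 min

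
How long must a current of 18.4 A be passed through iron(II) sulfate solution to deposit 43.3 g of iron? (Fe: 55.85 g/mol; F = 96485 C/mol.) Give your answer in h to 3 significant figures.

n(Fe) = 43.3 / 55.85 = 0.7753 mol
Fe²⁺ + 2e⁻ → Fe, so n(e⁻) = 2 × 0.7753 = 1.551 mol
Q = 1.551 × 96485 = 1.496×10^5 C
t = Q / I = 1.496×10^5 / 18.4 = 8130 s = 2.26 h

2.26 h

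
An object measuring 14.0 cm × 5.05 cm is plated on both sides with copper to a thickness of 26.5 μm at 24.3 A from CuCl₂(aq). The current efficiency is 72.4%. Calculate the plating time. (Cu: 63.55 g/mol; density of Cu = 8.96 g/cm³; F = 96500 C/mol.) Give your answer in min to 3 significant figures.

9.66 min

Plated area = 2 × 14.0 × 5.05 = 141.4 cm²
Volume = 141.4 × 26.5×10⁻⁴ cm = 0.3747 cm³
m(Cu) = 0.3747 × 8.96 = 3.357 g
n(Cu) = 3.357 / 63.55 = 0.05282 mol; n(e⁻) = 2 × 0.05282 = 0.1056 mol
Q = 0.1056 × 96500 / 0.724 = 14080 C
t = 14080 / 24.3 = 579.4 s = 9.66 min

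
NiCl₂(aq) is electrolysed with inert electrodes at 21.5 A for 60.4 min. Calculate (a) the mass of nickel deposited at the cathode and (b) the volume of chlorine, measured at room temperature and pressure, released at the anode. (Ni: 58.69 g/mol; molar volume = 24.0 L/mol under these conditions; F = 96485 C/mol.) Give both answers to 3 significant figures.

Q = 21.5 × 3624 = 77920 C; n(e⁻) = 77920 / 96485 = 0.8076 mol
Cathode: Ni²⁺ + 2e⁻ → Ni → n(Ni) = 0.8076/2 = 0.4038 mol → 23.7 g
Anode: 2Cl⁻ → Cl₂ + 2e⁻ → n(Cl₂) = 0.8076/2 = 0.4038 mol → 9.69 L

23.7 g Ni; 9.69 L Cl₂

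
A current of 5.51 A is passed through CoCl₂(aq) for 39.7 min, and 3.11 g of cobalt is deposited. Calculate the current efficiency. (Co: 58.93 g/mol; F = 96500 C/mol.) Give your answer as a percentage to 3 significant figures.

Q = 5.51 × 2382 = 13120 C
n(e⁻) = 13120 / 96500 = 0.1360 mol
Co²⁺ + 2e⁻ → Co, so theoretical n(Co) = 0.06800 mol → 4.007 g
Efficiency = 3.11 / 4.007 = 0.7761 = 77.6%

77.6%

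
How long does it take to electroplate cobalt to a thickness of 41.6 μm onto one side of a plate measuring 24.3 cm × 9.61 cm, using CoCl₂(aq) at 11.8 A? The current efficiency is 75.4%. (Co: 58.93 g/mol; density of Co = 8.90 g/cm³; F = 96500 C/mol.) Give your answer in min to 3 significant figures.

53.0 min

Plated area = 24.3 × 9.61 = 233.5 cm²
Volume = 233.5 × 41.6×10⁻⁴ cm = 0.9714 cm³
m(Co) = 0.9714 × 8.90 = 8.645 g
n(Co) = 8.645 / 58.93 = 0.1467 mol; n(e⁻) = 2 × 0.1467 = 0.2934 mol
Q = 0.2934 × 96500 / 0.754 = 37550 C
t = 37550 / 11.8 = 3182 s = 53.0 min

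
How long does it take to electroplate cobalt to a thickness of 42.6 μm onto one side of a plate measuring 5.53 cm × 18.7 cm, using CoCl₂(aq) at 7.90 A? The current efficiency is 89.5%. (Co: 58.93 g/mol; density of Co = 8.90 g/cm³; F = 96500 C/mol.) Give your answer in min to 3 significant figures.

30.3 min

Plated area = 5.53 × 18.7 = 103.4 cm²
Volume = 103.4 × 42.6×10⁻⁴ cm = 0.4405 cm³
m(Co) = 0.4405 × 8.90 = 3.920 g
n(Co) = 3.920 / 58.93 = 0.06652 mol; n(e⁻) = 2 × 0.06652 = 0.1330 mol
Q = 0.1330 × 96500 / 0.895 = 14340 C
t = 14340 / 7.90 = 1815 s = 30.3 min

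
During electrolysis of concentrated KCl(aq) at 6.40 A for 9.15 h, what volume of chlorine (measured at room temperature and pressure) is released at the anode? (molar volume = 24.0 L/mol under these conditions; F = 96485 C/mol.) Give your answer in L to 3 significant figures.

Charge passed = 6.40 × 32940 = 2.108×10^5 C
n(e⁻) = 2.108×10^5 / 96485 = 2.185 mol
2Cl⁻ → Cl₂ + 2e⁻, so n(Cl₂) = 2.185 / 2 = 1.093 mol
V = 1.093 × 24.0 = 26.23 L

26.2 L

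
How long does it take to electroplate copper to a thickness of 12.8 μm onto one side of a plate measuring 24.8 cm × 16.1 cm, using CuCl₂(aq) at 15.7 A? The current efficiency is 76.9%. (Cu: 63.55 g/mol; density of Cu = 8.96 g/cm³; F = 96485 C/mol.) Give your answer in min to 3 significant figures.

19.2 min

Plated area = 24.8 × 16.1 = 399.3 cm²
Volume = 399.3 × 12.8×10⁻⁴ cm = 0.5111 cm³
m(Cu) = 0.5111 × 8.96 = 4.579 g
n(Cu) = 4.579 / 63.55 = 0.07205 mol; n(e⁻) = 2 × 0.07205 = 0.1441 mol
Q = 0.1441 × 96485 / 0.769 = 18080 C
t = 18080 / 15.7 = 1152 s = 19.2 min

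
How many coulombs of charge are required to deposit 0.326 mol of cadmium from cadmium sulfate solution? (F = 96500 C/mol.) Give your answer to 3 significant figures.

62900 C

Cd²⁺ + 2e⁻ → Cd, so n(e⁻) = 2 × 0.326 = 0.6520 mol
Q = 0.6520 × 96500 = 62920 C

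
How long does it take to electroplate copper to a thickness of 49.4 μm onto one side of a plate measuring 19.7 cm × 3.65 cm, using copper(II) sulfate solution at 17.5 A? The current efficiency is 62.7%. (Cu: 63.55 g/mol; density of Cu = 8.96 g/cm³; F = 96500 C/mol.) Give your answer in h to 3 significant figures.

Plated area = 19.7 × 3.65 = 71.91 cm²
Volume = 71.91 × 49.4×10⁻⁴ cm = 0.3552 cm³
m(Cu) = 0.3552 × 8.96 = 3.183 g
n(Cu) = 3.183 / 63.55 = 0.05009 mol; n(e⁻) = 2 × 0.05009 = 0.1002 mol
Q = 0.1002 × 96500 / 0.627 = 15420 C
t = 15420 / 17.5 = 881.1 s = 0.245 h

0.245 h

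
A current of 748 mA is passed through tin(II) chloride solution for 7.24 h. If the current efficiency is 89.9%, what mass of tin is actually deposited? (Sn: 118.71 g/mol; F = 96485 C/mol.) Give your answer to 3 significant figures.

10.8 g

Q = 0.748 × 26064 = 19500 C
n(e⁻) = 19500 / 96485 = 0.2021 mol
Sn²⁺ + 2e⁻ → Sn, so theoretical m(Sn) = 0.1011 × 118.71 = 12.00 g
Actual mass = 89.9% × 12.00 = 10.8 g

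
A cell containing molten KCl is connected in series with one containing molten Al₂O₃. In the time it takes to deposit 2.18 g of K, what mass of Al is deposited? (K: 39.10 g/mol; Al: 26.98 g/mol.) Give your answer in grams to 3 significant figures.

n(K) = 2.18 / 39.10 = 0.05575 mol
K⁺ + e⁻ → K, so n(e⁻) = 0.05575 mol
Since the cells are in series, n(e⁻) in the Al cell is also 0.05575 mol.
Al³⁺ + 3e⁻ → Al, so n(Al) = 0.05575 / 3 = 0.01858 mol
m(Al) = 0.01858 × 26.98 = 0.501 g

0.501 g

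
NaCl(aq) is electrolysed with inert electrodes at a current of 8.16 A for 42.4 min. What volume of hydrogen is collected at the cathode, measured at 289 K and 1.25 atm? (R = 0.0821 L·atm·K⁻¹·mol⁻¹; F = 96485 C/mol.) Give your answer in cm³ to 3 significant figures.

2040 cm³

Charge passed = 8.16 × 2544 = 20760 C
n(e⁻) = 20760 / 96485 = 0.2152 mol
2H⁺ + 2e⁻ → H₂, so n(H₂) = 0.2152 / 2 = 0.1076 mol
V = nRT/P = 0.1076 × 0.0821 × 289 / 1.25 = 2.042 L
= 2040 cm³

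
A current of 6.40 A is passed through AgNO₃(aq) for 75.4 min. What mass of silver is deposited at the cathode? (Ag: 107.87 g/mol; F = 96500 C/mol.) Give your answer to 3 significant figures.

Q = 6.40 A × 4524 s = 28950 C
Moles of electrons = 28950 / 96500 = 0.3000 mol
Ag⁺ + e⁻ → Ag, so n(Ag) = 0.3000 mol
m = 0.3000 × 107.87 = 32.4 g

32.4 g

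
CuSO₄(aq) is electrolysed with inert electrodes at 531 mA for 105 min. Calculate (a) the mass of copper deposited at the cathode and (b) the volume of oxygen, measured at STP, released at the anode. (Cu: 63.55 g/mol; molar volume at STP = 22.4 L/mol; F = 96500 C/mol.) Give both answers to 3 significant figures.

1.10 g Cu; 0.194 L O₂

Q = 0.531 × 6300 = 3345 C; n(e⁻) = 3345 / 96500 = 0.03466 mol
Cathode: Cu²⁺ + 2e⁻ → Cu → n(Cu) = 0.03466/2 = 0.01733 mol → 1.10 g
Anode: 2H₂O → O₂ + 4H⁺ + 4e⁻ → n(O₂) = 0.03466/4 = 0.008665 mol → 0.194 L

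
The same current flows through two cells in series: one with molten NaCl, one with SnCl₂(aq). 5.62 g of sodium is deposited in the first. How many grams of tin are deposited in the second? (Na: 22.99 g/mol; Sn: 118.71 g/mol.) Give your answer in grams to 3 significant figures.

14.5 g

n(Na) = 5.62 / 22.99 = 0.2445 mol
Na⁺ + e⁻ → Na, so n(e⁻) = 0.2445 mol
The cells are in series, so the same charge (and hence the same n(e⁻) = 0.2445 mol) passes through both.
Sn²⁺ + 2e⁻ → Sn, so n(Sn) = 0.2445 / 2 = 0.1223 mol
m(Sn) = 0.1223 × 118.71 = 14.5 g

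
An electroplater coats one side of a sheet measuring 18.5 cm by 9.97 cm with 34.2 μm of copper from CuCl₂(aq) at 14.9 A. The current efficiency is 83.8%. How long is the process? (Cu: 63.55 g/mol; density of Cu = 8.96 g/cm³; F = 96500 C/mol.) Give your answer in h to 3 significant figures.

Plated area = 18.5 × 9.97 = 184.4 cm²
Volume = 184.4 × 34.2×10⁻⁴ cm = 0.6306 cm³
m(Cu) = 0.6306 × 8.96 = 5.650 g
n(Cu) = 5.650 / 63.55 = 0.08891 mol; n(e⁻) = 2 × 0.08891 = 0.1778 mol
Q = 0.1778 × 96500 / 0.838 = 20470 C
t = 20470 / 14.9 = 1374 s = 0.382 h

0.382 h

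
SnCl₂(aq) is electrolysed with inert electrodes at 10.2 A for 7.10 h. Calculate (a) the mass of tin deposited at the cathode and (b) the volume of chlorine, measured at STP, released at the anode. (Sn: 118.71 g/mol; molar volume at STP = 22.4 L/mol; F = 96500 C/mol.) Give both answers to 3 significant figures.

160 g Sn; 30.3 L Cl₂

Q = 10.2 × 25560 = 2.607×10^5 C; n(e⁻) = 2.607×10^5 / 96500 = 2.702 mol
Cathode: Sn²⁺ + 2e⁻ → Sn → n(Sn) = 2.702/2 = 1.351 mol → 160 g
Anode: 2Cl⁻ → Cl₂ + 2e⁻ → n(Cl₂) = 2.702/2 = 1.351 mol → 30.3 L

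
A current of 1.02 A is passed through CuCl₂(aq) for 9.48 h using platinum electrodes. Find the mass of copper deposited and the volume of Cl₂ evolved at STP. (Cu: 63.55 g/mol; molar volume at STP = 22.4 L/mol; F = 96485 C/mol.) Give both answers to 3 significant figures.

Q = 1.02 × 34128 = 34810 C; n(e⁻) = 34810 / 96485 = 0.3608 mol
Cathode: Cu²⁺ + 2e⁻ → Cu → n(Cu) = 0.3608/2 = 0.1804 mol → 11.5 g
Anode: 2Cl⁻ → Cl₂ + 2e⁻ → n(Cl₂) = 0.3608/2 = 0.1804 mol → 4.04 L

11.5 g Cu; 4.04 L Cl₂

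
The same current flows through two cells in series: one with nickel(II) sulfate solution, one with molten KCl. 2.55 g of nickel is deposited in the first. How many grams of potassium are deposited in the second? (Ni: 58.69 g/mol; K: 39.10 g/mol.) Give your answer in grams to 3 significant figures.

n(Ni) = 2.55 / 58.69 = 0.04345 mol
Ni²⁺ + 2e⁻ → Ni, so n(e⁻) = 2 × 0.04345 = 0.08690 mol
Same current for the same time ⇒ same n(e⁻) = 0.08690 mol in both cells.
K⁺ + e⁻ → K, so n(K) = 0.08690 mol
m(K) = 0.08690 × 39.10 = 3.40 g

3.40 g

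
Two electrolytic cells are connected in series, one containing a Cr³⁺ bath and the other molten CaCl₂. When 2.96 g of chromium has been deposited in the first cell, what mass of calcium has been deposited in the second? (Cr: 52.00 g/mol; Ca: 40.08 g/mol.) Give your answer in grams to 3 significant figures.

3.42 g

n(Cr) = 2.96 / 52.00 = 0.05692 mol
Cr³⁺ + 3e⁻ → Cr, so n(e⁻) = 3 × 0.05692 = 0.1708 mol
Since the cells are in series, n(e⁻) in the Ca cell is also 0.1708 mol.
Ca²⁺ + 2e⁻ → Ca, so n(Ca) = 0.1708 / 2 = 0.08540 mol
m(Ca) = 0.08540 × 40.08 = 3.42 g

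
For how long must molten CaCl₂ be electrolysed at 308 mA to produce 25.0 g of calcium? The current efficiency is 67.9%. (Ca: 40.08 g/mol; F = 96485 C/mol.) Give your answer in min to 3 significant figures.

9590 min

n(Ca) = 25.0 / 40.08 = 0.6238 mol
Ca²⁺ + 2e⁻ → Ca, so n(e⁻) = 2 × 0.6238 = 1.248 mol
Q = 1.248 × 96485 / 0.679 = 1.773×10^5 C
t = Q / I = 1.773×10^5 / 0.308 = 5.756×10^5 s = 9590 min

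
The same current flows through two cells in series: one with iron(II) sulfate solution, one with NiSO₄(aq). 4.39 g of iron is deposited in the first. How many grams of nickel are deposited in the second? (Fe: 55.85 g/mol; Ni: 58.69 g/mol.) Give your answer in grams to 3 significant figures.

4.61 g

n(Fe) = 4.39 / 55.85 = 0.07860 mol
Fe²⁺ + 2e⁻ → Fe, so n(e⁻) = 2 × 0.07860 = 0.1572 mol
The cells are in series, so the same charge (and hence the same n(e⁻) = 0.1572 mol) passes through both.
Ni²⁺ + 2e⁻ → Ni, so n(Ni) = 0.1572 / 2 = 0.07860 mol
m(Ni) = 0.07860 × 58.69 = 4.61 g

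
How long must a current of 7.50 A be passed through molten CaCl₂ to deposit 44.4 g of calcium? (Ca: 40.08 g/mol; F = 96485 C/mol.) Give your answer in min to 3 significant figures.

475 min

n(Ca) = 44.4 / 40.08 = 1.108 mol
Ca²⁺ + 2e⁻ → Ca, so n(e⁻) = 2 × 1.108 = 2.216 mol
Q = 2.216 × 96485 = 2.138×10^5 C
t = Q / I = 2.138×10^5 / 7.50 = 28510 s = 475 min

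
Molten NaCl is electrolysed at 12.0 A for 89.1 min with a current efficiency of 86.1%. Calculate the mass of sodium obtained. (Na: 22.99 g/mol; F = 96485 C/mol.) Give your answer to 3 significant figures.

13.2 g

Q = 12.0 × 5346 = 64150 C
n(e⁻) = 64150 / 96485 = 0.6649 mol
Na⁺ + e⁻ → Na, so theoretical m(Na) = 0.6649 × 22.99 = 15.29 g
Actual mass = 86.1% × 15.29 = 13.2 g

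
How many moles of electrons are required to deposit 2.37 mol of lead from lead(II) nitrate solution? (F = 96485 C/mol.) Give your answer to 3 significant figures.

4.74 mol

Pb²⁺ + 2e⁻ → Pb, so n(e⁻) = 2 × 2.37 = 4.740 mol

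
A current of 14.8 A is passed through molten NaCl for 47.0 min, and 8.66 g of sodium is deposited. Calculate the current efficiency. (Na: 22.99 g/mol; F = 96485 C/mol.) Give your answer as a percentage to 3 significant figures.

Q = 14.8 × 2820 = 41740 C
n(e⁻) = 41740 / 96485 = 0.4326 mol
Na⁺ + e⁻ → Na, so theoretical n(Na) = 0.4326 mol → 9.945 g
Efficiency = 8.66 / 9.945 = 0.8708 = 87.1%

87.1%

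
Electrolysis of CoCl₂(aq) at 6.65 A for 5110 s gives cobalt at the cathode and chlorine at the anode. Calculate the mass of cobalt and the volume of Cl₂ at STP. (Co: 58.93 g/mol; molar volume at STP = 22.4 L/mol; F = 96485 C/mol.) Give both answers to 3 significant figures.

10.4 g Co; 3.94 L Cl₂

Q = 6.65 × 5110 = 33980 C; n(e⁻) = 33980 / 96485 = 0.3522 mol
Cathode: Co²⁺ + 2e⁻ → Co → n(Co) = 0.3522/2 = 0.1761 mol → 10.4 g
Anode: 2Cl⁻ → Cl₂ + 2e⁻ → n(Cl₂) = 0.3522/2 = 0.1761 mol → 3.94 L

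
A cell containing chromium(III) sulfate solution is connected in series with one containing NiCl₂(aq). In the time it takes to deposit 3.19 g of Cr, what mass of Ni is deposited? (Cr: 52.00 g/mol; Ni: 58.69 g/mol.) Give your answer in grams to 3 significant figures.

5.40 g

n(Cr) = 3.19 / 52.00 = 0.06135 mol
Cr³⁺ + 3e⁻ → Cr, so n(e⁻) = 3 × 0.06135 = 0.1841 mol
The cells are in series, so the same charge (and hence the same n(e⁻) = 0.1841 mol) passes through both.
Ni²⁺ + 2e⁻ → Ni, so n(Ni) = 0.1841 / 2 = 0.09205 mol
m(Ni) = 0.09205 × 58.69 = 5.40 g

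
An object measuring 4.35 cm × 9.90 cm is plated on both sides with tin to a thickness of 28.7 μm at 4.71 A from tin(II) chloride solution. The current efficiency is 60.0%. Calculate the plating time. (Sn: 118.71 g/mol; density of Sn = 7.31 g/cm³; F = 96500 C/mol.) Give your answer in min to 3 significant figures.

17.3 min

Plated area = 2 × 4.35 × 9.90 = 86.13 cm²
Volume = 86.13 × 28.7×10⁻⁴ cm = 0.2472 cm³
m(Sn) = 0.2472 × 7.31 = 1.807 g
n(Sn) = 1.807 / 118.71 = 0.01522 mol; n(e⁻) = 2 × 0.01522 = 0.03044 mol
Q = 0.03044 × 96500 / 0.600 = 4896 C
t = 4896 / 4.71 = 1039 s = 17.3 min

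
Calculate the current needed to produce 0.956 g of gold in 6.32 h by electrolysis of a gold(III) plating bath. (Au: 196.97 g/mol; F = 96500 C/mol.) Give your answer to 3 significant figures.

0.0618 A

n(Au) = 0.956 / 196.97 = 0.004854 mol
Au³⁺ + 3e⁻ → Au, so n(e⁻) = 3 × 0.004854 = 0.01456 mol
Q = 0.01456 × 96500 = 1405 C
I = Q / t = 1405 / 22752 s = 0.0618 A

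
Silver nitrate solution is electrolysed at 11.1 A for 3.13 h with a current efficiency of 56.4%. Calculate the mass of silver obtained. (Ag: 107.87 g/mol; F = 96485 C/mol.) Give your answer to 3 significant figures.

Q = 11.1 × 11268 = 1.251×10^5 C
n(e⁻) = 1.251×10^5 / 96485 = 1.297 mol
Ag⁺ + e⁻ → Ag, so theoretical m(Ag) = 1.297 × 107.87 = 139.9 g
Actual mass = 56.4% × 139.9 = 78.9 g

78.9 g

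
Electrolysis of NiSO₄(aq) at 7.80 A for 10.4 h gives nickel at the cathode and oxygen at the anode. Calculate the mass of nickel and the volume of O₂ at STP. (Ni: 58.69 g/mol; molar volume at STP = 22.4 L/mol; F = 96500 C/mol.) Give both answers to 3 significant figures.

Q = 7.80 × 37440 = 2.920×10^5 C; n(e⁻) = 2.920×10^5 / 96500 = 3.026 mol
Cathode: Ni²⁺ + 2e⁻ → Ni → n(Ni) = 3.026/2 = 1.513 mol → 88.8 g
Anode: 2H₂O → O₂ + 4H⁺ + 4e⁻ → n(O₂) = 3.026/4 = 0.7565 mol → 16.9 L

88.8 g Ni; 16.9 L O₂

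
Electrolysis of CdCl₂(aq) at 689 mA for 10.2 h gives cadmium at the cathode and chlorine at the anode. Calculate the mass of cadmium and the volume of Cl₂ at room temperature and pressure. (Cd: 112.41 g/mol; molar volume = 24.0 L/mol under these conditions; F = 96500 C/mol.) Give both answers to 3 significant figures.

14.7 g Cd; 3.15 L Cl₂

Q = 0.689 × 36720 = 25300 C; n(e⁻) = 25300 / 96500 = 0.2622 mol
Cathode: Cd²⁺ + 2e⁻ → Cd → n(Cd) = 0.2622/2 = 0.1311 mol → 14.7 g
Anode: 2Cl⁻ → Cl₂ + 2e⁻ → n(Cl₂) = 0.2622/2 = 0.1311 mol → 3.15 L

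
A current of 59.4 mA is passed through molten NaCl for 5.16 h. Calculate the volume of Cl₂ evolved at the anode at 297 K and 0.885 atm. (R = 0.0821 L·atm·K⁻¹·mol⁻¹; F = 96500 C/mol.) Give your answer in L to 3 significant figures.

0.158 L

Q = 0.0594 A × 18576 s = 1103 C
n(e⁻) = 1103 / 96500 = 0.01143 mol
2Cl⁻ → Cl₂ + 2e⁻, so n(Cl₂) = 0.01143 / 2 = 0.005715 mol
V = nRT/P = 0.005715 × 0.0821 × 297 / 0.885 = 0.1575 L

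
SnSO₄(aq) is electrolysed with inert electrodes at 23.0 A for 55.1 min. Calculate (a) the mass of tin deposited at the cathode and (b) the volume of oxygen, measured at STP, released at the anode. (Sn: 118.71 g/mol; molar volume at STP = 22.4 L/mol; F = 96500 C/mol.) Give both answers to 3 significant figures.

Q = 23.0 × 3306 = 76040 C; n(e⁻) = 76040 / 96500 = 0.7880 mol
Cathode: Sn²⁺ + 2e⁻ → Sn → n(Sn) = 0.7880/2 = 0.3940 mol → 46.8 g
Anode: 2H₂O → O₂ + 4H⁺ + 4e⁻ → n(O₂) = 0.7880/4 = 0.1970 mol → 4.41 L

46.8 g Sn; 4.41 L O₂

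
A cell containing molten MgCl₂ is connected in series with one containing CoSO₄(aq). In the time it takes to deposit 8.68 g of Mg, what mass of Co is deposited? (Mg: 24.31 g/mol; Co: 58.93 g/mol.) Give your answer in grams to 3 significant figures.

21.0 g

n(Mg) = 8.68 / 24.31 = 0.3571 mol
Mg²⁺ + 2e⁻ → Mg, so n(e⁻) = 2 × 0.3571 = 0.7142 mol
Same current for the same time ⇒ same n(e⁻) = 0.7142 mol in both cells.
Co²⁺ + 2e⁻ → Co, so n(Co) = 0.7142 / 2 = 0.3571 mol
m(Co) = 0.3571 × 58.93 = 21.0 g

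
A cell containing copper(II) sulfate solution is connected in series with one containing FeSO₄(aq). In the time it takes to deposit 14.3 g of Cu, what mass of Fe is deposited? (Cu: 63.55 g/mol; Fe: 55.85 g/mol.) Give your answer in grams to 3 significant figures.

n(Cu) = 14.3 / 63.55 = 0.2250 mol
Cu²⁺ + 2e⁻ → Cu, so n(e⁻) = 2 × 0.2250 = 0.4500 mol
Same current for the same time ⇒ same n(e⁻) = 0.4500 mol in both cells.
Fe²⁺ + 2e⁻ → Fe, so n(Fe) = 0.4500 / 2 = 0.2250 mol
m(Fe) = 0.2250 × 55.85 = 12.6 g

12.6 g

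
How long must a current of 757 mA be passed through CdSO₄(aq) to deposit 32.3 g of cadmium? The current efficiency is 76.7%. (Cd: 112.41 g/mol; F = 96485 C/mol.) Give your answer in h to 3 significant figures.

26.5 h

n(Cd) = 32.3 / 112.41 = 0.2873 mol
Cd²⁺ + 2e⁻ → Cd, so n(e⁻) = 2 × 0.2873 = 0.5746 mol
Q = 0.5746 × 96485 / 0.767 = 72280 C
t = Q / I = 72280 / 0.757 = 95480 s = 26.5 h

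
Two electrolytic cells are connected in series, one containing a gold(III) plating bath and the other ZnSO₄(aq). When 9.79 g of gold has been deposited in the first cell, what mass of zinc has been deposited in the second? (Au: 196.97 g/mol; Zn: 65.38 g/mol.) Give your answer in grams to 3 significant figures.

n(Au) = 9.79 / 196.97 = 0.04970 mol
Au³⁺ + 3e⁻ → Au, so n(e⁻) = 3 × 0.04970 = 0.1491 mol
Same current for the same time ⇒ same n(e⁻) = 0.1491 mol in both cells.
Zn²⁺ + 2e⁻ → Zn, so n(Zn) = 0.1491 / 2 = 0.07455 mol
m(Zn) = 0.07455 × 65.38 = 4.87 g

4.87 g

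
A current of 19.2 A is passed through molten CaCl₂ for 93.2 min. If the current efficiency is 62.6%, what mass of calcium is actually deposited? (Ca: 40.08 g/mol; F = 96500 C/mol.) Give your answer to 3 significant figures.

Q = 19.2 × 5592 = 1.074×10^5 C
n(e⁻) = 1.074×10^5 / 96500 = 1.113 mol
Ca²⁺ + 2e⁻ → Ca, so theoretical m(Ca) = 0.5565 × 40.08 = 22.30 g
Actual mass = 62.6% × 22.30 = 14.0 g

14.0 g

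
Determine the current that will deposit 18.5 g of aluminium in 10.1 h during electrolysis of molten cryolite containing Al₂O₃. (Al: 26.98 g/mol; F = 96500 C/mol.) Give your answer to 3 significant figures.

5.46 A

n(Al) = 18.5 / 26.98 = 0.6857 mol
Al³⁺ + 3e⁻ → Al, so n(e⁻) = 3 × 0.6857 = 2.057 mol
Q = 2.057 × 96500 = 1.985×10^5 C
I = Q / t = 1.985×10^5 / 36360 s = 5.46 A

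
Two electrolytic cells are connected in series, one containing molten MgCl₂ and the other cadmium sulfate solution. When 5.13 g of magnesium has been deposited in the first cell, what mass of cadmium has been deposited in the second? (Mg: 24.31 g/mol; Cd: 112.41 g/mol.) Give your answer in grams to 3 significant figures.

n(Mg) = 5.13 / 24.31 = 0.2110 mol
Mg²⁺ + 2e⁻ → Mg, so n(e⁻) = 2 × 0.2110 = 0.4220 mol
In series, the same 0.4220 mol of electrons flows through the second cell.
Cd²⁺ + 2e⁻ → Cd, so n(Cd) = 0.4220 / 2 = 0.2110 mol
m(Cd) = 0.2110 × 112.41 = 23.7 g

23.7 g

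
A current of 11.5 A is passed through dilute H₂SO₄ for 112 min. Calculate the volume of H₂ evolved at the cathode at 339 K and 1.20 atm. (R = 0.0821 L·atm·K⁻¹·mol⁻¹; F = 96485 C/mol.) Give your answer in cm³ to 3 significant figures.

9290 cm³

Q = 11.5 A × 6720 s = 77280 C
Moles of electrons = 77280 / 96485 = 0.8010 mol
2H⁺ + 2e⁻ → H₂, so n(H₂) = 0.8010 / 2 = 0.4005 mol
V = nRT/P = 0.4005 × 0.0821 × 339 / 1.20 = 9.289 L
= 9290 cm³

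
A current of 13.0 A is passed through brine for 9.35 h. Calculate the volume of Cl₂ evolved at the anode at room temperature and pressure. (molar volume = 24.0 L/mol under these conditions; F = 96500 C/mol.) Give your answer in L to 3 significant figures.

Q = It = 13.0 × 33660 = 4.376×10^5 C
Moles of electrons = 4.376×10^5 / 96500 = 4.535 mol
2Cl⁻ → Cl₂ + 2e⁻, so n(Cl₂) = 4.535 / 2 = 2.268 mol
V = 2.268 × 24.0 = 54.43 L

54.4 L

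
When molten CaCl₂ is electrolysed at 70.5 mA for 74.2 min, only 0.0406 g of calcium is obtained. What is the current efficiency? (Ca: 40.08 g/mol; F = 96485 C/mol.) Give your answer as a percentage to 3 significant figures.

62.3%

Q = 0.0705 × 4452 = 313.9 C
n(e⁻) = 313.9 / 96485 = 0.003253 mol
Ca²⁺ + 2e⁻ → Ca, so theoretical n(Ca) = 0.001627 mol → 0.06521 g
Efficiency = 0.0406 / 0.06521 = 0.6226 = 62.3%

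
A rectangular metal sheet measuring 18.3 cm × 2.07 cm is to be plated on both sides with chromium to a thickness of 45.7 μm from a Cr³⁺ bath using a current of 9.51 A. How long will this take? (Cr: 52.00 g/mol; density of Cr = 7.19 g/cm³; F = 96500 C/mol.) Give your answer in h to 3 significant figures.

Plated area = 2 × 18.3 × 2.07 = 75.76 cm²
Volume = 75.76 × 45.7×10⁻⁴ cm = 0.3462 cm³
m(Cr) = 0.3462 × 7.19 = 2.489 g
n(Cr) = 2.489 / 52.00 = 0.04787 mol; n(e⁻) = 3 × 0.04787 = 0.1436 mol
Q = 0.1436 × 96500 = 13860 C
t = 13860 / 9.51 = 1457 s = 0.405 h

0.405 h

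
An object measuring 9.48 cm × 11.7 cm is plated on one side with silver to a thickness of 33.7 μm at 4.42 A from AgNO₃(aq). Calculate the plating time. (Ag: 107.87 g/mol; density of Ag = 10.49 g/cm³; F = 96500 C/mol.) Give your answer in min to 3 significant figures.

13.2 min

Plated area = 9.48 × 11.7 = 110.9 cm²
Volume = 110.9 × 33.7×10⁻⁴ cm = 0.3737 cm³
m(Ag) = 0.3737 × 10.49 = 3.920 g
n(Ag) = 3.920 / 107.87 = 0.03634 mol; n(e⁻) = 0.03634 mol
Q = 0.03634 × 96500 = 3507 C
t = 3507 / 4.42 = 793.4 s = 13.2 min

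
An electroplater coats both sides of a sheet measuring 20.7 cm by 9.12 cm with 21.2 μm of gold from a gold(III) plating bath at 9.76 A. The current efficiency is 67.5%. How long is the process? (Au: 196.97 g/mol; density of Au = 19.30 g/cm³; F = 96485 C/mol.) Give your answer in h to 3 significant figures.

Plated area = 2 × 20.7 × 9.12 = 377.6 cm²
Volume = 377.6 × 21.2×10⁻⁴ cm = 0.8005 cm³
m(Au) = 0.8005 × 19.30 = 15.45 g
n(Au) = 15.45 / 196.97 = 0.07844 mol; n(e⁻) = 3 × 0.07844 = 0.2353 mol
Q = 0.2353 × 96485 / 0.675 = 33630 C
t = 33630 / 9.76 = 3446 s = 0.957 h

0.957 h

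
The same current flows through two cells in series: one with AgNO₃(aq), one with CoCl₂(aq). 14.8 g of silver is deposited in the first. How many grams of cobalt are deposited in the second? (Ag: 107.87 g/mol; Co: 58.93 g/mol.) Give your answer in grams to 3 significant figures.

4.04 g

n(Ag) = 14.8 / 107.87 = 0.1372 mol
Ag⁺ + e⁻ → Ag, so n(e⁻) = 0.1372 mol
Same current for the same time ⇒ same n(e⁻) = 0.1372 mol in both cells.
Co²⁺ + 2e⁻ → Co, so n(Co) = 0.1372 / 2 = 0.06860 mol
m(Co) = 0.06860 × 58.93 = 4.04 g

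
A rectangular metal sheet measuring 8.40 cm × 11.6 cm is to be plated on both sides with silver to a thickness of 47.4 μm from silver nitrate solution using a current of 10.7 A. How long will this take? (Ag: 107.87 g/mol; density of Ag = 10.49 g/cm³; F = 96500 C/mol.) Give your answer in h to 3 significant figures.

Plated area = 2 × 8.40 × 11.6 = 194.9 cm²
Volume = 194.9 × 47.4×10⁻⁴ cm = 0.9238 cm³
m(Ag) = 0.9238 × 10.49 = 9.691 g
n(Ag) = 9.691 / 107.87 = 0.08984 mol; n(e⁻) = 0.08984 mol
Q = 0.08984 × 96500 = 8670 C
t = 8670 / 10.7 = 810.3 s = 0.225 h

0.225 h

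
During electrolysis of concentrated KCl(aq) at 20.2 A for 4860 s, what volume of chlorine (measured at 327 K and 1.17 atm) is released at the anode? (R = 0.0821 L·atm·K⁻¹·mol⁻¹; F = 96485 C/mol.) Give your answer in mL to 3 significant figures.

Q = It = 20.2 × 4860 = 98170 C
n(e⁻) = Q/F = 98170/96485 = 1.017 mol
2Cl⁻ → Cl₂ + 2e⁻, so n(Cl₂) = 1.017 / 2 = 0.5085 mol
V = nRT/P = 0.5085 × 0.0821 × 327 / 1.17 = 11.67 L
= 11700 mL

11700 mL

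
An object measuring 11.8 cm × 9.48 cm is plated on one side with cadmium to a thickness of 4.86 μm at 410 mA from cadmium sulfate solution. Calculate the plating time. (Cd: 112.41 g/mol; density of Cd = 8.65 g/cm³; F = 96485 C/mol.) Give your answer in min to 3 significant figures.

Plated area = 11.8 × 9.48 = 111.9 cm²
Volume = 111.9 × 4.86×10⁻⁴ cm = 0.05438 cm³
m(Cd) = 0.05438 × 8.65 = 0.4704 g
n(Cd) = 0.4704 / 112.41 = 0.004185 mol; n(e⁻) = 2 × 0.004185 = 0.008370 mol
Q = 0.008370 × 96485 = 807.6 C
t = 807.6 / 0.410 = 1970 s = 32.8 min

32.8 min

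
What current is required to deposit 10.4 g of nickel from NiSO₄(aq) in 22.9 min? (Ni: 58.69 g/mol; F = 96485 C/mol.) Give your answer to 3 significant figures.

n(Ni) = 10.4 / 58.69 = 0.1772 mol
Ni²⁺ + 2e⁻ → Ni, so n(e⁻) = 2 × 0.1772 = 0.3544 mol
Q = 0.3544 × 96485 = 34190 C
I = Q / t = 34190 / 1374 s = 24.9 A

24.9 A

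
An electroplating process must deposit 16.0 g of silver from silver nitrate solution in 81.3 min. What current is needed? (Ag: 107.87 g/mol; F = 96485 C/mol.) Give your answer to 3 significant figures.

2.93 A

n(Ag) = 16.0 / 107.87 = 0.1483 mol
Ag⁺ + e⁻ → Ag, so n(e⁻) = 0.1483 mol
Q = 0.1483 × 96485 = 14310 C
I = Q / t = 14310 / 4878 s = 2.93 A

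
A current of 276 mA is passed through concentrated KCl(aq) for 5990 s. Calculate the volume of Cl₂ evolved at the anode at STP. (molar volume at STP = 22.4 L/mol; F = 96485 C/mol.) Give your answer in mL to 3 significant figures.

Q = 0.276 A × 5990 s = 1653 C
Moles of electrons = 1653 / 96485 = 0.01713 mol
2Cl⁻ → Cl₂ + 2e⁻, so n(Cl₂) = 0.01713 / 2 = 0.008565 mol
V = 0.008565 × 22.4 = 0.1919 L
= 192 mL

192 mL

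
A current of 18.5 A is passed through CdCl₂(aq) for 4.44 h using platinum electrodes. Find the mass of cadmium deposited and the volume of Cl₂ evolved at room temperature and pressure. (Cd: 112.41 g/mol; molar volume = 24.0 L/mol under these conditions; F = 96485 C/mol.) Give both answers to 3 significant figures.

172 g Cd; 36.8 L Cl₂

Q = 18.5 × 15984 = 2.957×10^5 C; n(e⁻) = 2.957×10^5 / 96485 = 3.065 mol
Cathode: Cd²⁺ + 2e⁻ → Cd → n(Cd) = 3.065/2 = 1.533 mol → 172 g
Anode: 2Cl⁻ → Cl₂ + 2e⁻ → n(Cl₂) = 3.065/2 = 1.533 mol → 36.8 L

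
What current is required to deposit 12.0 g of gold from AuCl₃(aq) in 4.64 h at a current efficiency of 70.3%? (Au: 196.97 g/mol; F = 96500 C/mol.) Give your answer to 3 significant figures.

1.50 A

n(Au) = 12.0 / 196.97 = 0.06092 mol
Au³⁺ + 3e⁻ → Au, so n(e⁻) = 3 × 0.06092 = 0.1828 mol
Q = 0.1828 × 96500 / 0.703 = 25090 C
I = Q / t = 25090 / 16704 s = 1.50 A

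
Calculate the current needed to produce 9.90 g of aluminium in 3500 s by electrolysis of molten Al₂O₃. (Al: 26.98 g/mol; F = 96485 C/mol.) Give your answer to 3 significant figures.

30.3 A

n(Al) = 9.90 / 26.98 = 0.3669 mol
Al³⁺ + 3e⁻ → Al, so n(e⁻) = 3 × 0.3669 = 1.101 mol
Q = 1.101 × 96485 = 1.062×10^5 C
I = Q / t = 1.062×10^5 / 3500 s = 30.3 A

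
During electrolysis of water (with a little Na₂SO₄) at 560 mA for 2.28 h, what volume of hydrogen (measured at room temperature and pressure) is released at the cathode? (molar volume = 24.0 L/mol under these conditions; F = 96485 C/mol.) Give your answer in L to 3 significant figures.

Q = It = 0.560 × 8208 = 4596 C
Moles of electrons = 4596 / 96485 = 0.04763 mol
2H⁺ + 2e⁻ → H₂, so n(H₂) = 0.04763 / 2 = 0.02382 mol
V = 0.02382 × 24.0 = 0.5717 L

0.572 L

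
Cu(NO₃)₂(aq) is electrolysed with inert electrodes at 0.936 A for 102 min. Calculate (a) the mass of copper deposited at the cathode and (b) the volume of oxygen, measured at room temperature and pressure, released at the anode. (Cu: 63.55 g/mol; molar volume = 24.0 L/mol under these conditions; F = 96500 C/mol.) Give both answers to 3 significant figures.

Q = 0.936 × 6120 = 5728 C; n(e⁻) = 5728 / 96500 = 0.05936 mol
Cathode: Cu²⁺ + 2e⁻ → Cu → n(Cu) = 0.05936/2 = 0.02968 mol → 1.89 g
Anode: 2H₂O → O₂ + 4H⁺ + 4e⁻ → n(O₂) = 0.05936/4 = 0.01484 mol → 0.356 L

1.89 g Cu; 0.356 L O₂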